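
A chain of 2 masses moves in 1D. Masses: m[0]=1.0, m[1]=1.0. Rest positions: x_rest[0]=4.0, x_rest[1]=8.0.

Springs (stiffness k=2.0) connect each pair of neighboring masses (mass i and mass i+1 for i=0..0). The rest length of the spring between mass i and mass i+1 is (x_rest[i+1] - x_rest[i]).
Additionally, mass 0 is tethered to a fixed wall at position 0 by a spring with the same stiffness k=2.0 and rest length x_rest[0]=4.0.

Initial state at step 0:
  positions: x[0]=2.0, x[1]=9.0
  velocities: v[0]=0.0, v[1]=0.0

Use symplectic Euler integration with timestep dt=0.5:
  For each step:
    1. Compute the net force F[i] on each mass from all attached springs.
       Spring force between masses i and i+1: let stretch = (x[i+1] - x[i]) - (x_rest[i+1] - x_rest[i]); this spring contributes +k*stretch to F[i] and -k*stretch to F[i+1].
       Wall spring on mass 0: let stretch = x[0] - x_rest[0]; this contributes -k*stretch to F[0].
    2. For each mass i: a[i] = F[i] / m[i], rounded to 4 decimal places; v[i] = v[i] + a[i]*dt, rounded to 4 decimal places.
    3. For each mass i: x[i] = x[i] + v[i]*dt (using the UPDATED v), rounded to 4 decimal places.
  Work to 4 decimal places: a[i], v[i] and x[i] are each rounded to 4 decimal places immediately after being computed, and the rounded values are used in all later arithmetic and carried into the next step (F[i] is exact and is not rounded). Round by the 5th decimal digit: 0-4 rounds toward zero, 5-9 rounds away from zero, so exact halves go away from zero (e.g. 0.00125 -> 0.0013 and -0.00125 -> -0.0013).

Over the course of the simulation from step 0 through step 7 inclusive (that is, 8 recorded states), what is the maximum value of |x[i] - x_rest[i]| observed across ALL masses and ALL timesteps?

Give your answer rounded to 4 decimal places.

Step 0: x=[2.0000 9.0000] v=[0.0000 0.0000]
Step 1: x=[4.5000 7.5000] v=[5.0000 -3.0000]
Step 2: x=[6.2500 6.5000] v=[3.5000 -2.0000]
Step 3: x=[5.0000 7.3750] v=[-2.5000 1.7500]
Step 4: x=[2.4375 9.0625] v=[-5.1250 3.3750]
Step 5: x=[1.9688 9.4375] v=[-0.9375 0.7500]
Step 6: x=[4.2500 8.0782] v=[4.5624 -2.7187]
Step 7: x=[6.3203 6.8048] v=[4.1406 -2.5469]
Max displacement = 2.3203

Answer: 2.3203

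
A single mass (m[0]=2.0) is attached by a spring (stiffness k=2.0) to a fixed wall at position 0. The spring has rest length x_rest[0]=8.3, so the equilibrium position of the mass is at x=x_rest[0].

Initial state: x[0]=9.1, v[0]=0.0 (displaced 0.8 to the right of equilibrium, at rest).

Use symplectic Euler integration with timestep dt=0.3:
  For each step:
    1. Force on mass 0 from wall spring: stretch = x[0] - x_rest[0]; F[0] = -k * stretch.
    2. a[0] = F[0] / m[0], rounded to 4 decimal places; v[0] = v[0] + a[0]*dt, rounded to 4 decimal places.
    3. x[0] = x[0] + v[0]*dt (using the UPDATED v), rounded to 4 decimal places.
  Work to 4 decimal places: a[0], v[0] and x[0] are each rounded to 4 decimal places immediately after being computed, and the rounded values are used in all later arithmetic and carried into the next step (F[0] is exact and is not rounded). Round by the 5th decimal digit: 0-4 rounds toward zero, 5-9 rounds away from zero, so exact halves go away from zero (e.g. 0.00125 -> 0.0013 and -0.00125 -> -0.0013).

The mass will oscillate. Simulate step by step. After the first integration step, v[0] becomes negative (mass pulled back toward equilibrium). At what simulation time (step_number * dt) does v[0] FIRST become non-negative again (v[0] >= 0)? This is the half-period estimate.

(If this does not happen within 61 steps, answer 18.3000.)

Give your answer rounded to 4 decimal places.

Step 0: x=[9.1000] v=[0.0000]
Step 1: x=[9.0280] v=[-0.2400]
Step 2: x=[8.8905] v=[-0.4584]
Step 3: x=[8.6998] v=[-0.6356]
Step 4: x=[8.4732] v=[-0.7555]
Step 5: x=[8.2310] v=[-0.8075]
Step 6: x=[7.9950] v=[-0.7868]
Step 7: x=[7.7864] v=[-0.6953]
Step 8: x=[7.6240] v=[-0.5412]
Step 9: x=[7.5225] v=[-0.3384]
Step 10: x=[7.4909] v=[-0.1052]
Step 11: x=[7.5322] v=[0.1375]
First v>=0 after going negative at step 11, time=3.3000

Answer: 3.3000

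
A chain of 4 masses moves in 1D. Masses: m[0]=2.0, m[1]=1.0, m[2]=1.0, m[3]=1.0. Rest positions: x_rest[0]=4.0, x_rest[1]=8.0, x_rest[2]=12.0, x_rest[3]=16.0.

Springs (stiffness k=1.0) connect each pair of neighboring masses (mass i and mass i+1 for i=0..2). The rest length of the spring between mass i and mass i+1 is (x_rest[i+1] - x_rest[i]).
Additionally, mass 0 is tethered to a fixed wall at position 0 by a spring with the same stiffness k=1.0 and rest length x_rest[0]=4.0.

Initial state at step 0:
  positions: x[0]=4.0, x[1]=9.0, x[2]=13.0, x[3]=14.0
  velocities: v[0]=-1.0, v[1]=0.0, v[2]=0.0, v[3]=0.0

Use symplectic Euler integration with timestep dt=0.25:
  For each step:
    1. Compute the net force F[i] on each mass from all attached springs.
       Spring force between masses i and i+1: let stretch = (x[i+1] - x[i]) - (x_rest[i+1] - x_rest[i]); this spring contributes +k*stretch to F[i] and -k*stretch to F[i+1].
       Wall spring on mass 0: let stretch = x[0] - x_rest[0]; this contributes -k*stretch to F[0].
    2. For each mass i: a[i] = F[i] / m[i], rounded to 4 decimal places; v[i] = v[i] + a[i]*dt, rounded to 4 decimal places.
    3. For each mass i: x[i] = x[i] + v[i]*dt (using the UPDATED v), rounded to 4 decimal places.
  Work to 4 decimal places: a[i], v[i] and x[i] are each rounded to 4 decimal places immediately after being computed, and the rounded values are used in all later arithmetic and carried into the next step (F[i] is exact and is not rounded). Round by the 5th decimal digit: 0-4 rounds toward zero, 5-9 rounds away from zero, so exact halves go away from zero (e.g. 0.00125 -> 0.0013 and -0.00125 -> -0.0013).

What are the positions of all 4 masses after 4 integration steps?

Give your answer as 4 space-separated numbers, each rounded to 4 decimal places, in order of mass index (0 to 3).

Answer: 3.4029 8.2196 11.5508 15.5468

Derivation:
Step 0: x=[4.0000 9.0000 13.0000 14.0000] v=[-1.0000 0.0000 0.0000 0.0000]
Step 1: x=[3.7813 8.9375 12.8125 14.1875] v=[-0.8750 -0.2500 -0.7500 0.7500]
Step 2: x=[3.6055 8.7949 12.4688 14.5391] v=[-0.7031 -0.5703 -1.3750 1.4063]
Step 3: x=[3.4792 8.5576 12.0248 15.0113] v=[-0.5051 -0.9492 -1.7759 1.8887]
Step 4: x=[3.4029 8.2196 11.5508 15.5468] v=[-0.3052 -1.3520 -1.8961 2.1421]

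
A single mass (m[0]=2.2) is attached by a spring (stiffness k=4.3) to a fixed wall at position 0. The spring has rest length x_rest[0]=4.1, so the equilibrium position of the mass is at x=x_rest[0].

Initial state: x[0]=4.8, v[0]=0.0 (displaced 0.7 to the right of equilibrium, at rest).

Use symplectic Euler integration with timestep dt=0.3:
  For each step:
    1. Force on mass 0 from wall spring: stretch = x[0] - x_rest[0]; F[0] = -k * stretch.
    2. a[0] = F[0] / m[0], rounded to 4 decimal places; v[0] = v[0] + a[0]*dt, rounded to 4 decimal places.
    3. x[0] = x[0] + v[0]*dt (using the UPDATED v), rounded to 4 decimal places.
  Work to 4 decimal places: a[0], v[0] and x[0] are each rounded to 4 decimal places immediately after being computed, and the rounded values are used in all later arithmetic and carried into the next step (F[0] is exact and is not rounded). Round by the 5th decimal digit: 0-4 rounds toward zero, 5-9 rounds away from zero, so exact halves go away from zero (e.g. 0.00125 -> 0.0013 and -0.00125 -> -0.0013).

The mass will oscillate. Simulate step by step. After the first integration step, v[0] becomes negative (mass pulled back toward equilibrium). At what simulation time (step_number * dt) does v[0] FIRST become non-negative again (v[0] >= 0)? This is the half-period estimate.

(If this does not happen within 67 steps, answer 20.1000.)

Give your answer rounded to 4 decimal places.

Answer: 2.4000

Derivation:
Step 0: x=[4.8000] v=[0.0000]
Step 1: x=[4.6769] v=[-0.4105]
Step 2: x=[4.4523] v=[-0.7488]
Step 3: x=[4.1657] v=[-0.9554]
Step 4: x=[3.8675] v=[-0.9939]
Step 5: x=[3.6102] v=[-0.8576]
Step 6: x=[3.4391] v=[-0.5704]
Step 7: x=[3.3842] v=[-0.1829]
Step 8: x=[3.4552] v=[0.2368]
First v>=0 after going negative at step 8, time=2.4000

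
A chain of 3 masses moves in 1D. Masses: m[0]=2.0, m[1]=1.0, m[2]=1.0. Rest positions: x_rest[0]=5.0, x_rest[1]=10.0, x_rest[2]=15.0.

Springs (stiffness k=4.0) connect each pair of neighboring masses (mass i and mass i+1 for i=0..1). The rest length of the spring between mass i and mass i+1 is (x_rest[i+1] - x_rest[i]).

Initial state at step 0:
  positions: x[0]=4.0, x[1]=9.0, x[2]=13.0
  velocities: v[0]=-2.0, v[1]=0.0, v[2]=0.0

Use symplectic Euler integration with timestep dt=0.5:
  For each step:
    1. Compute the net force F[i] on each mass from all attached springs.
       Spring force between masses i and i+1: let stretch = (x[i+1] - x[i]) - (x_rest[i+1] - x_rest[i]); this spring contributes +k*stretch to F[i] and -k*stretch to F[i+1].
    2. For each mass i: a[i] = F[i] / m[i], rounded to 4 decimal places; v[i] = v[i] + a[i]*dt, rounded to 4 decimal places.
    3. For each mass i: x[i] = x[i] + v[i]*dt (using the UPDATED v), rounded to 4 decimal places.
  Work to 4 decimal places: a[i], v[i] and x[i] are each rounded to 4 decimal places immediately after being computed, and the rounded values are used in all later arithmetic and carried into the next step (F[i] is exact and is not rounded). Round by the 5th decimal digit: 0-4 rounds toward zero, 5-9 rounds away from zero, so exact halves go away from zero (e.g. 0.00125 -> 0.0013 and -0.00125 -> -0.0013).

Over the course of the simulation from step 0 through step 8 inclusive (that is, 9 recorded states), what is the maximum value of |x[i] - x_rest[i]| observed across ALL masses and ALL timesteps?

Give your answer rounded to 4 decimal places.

Step 0: x=[4.0000 9.0000 13.0000] v=[-2.0000 0.0000 0.0000]
Step 1: x=[3.0000 8.0000 14.0000] v=[-2.0000 -2.0000 2.0000]
Step 2: x=[2.0000 8.0000 14.0000] v=[-2.0000 0.0000 0.0000]
Step 3: x=[1.5000 8.0000 13.0000] v=[-1.0000 0.0000 -2.0000]
Step 4: x=[1.7500 6.5000 12.0000] v=[0.5000 -3.0000 -2.0000]
Step 5: x=[1.8750 5.7500 10.5000] v=[0.2500 -1.5000 -3.0000]
Step 6: x=[1.4375 5.8750 9.2500] v=[-0.8750 0.2500 -2.5000]
Step 7: x=[0.7188 4.9375 9.6250] v=[-1.4375 -1.8750 0.7500]
Step 8: x=[-0.3906 4.4688 10.3125] v=[-2.2188 -0.9374 1.3750]
Max displacement = 5.7500

Answer: 5.7500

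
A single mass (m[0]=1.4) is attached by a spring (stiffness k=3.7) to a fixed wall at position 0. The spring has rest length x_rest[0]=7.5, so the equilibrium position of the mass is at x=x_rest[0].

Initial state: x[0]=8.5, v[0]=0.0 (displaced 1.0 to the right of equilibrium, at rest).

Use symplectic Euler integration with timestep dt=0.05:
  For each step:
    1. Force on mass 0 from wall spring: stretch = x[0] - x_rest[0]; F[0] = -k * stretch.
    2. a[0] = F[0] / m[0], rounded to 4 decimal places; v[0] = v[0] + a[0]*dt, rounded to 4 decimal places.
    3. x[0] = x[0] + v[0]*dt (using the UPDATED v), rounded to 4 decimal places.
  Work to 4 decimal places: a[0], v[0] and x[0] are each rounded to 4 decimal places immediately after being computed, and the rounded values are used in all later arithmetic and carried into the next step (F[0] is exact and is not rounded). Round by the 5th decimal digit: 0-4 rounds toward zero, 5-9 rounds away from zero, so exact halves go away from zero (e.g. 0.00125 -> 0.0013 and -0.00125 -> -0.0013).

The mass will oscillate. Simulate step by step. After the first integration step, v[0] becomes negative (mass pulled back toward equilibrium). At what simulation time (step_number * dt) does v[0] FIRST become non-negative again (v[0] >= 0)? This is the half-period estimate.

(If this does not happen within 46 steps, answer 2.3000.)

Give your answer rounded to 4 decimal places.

Answer: 1.9500

Derivation:
Step 0: x=[8.5000] v=[0.0000]
Step 1: x=[8.4934] v=[-0.1321]
Step 2: x=[8.4802] v=[-0.2634]
Step 3: x=[8.4606] v=[-0.3929]
Step 4: x=[8.4346] v=[-0.5198]
Step 5: x=[8.4024] v=[-0.6433]
Step 6: x=[8.3643] v=[-0.7625]
Step 7: x=[8.3205] v=[-0.8767]
Step 8: x=[8.2712] v=[-0.9851]
Step 9: x=[8.2169] v=[-1.0870]
Step 10: x=[8.1578] v=[-1.1817]
Step 11: x=[8.0944] v=[-1.2686]
Step 12: x=[8.0270] v=[-1.3471]
Step 13: x=[7.9562] v=[-1.4167]
Step 14: x=[7.8824] v=[-1.4770]
Step 15: x=[7.8060] v=[-1.5275]
Step 16: x=[7.7276] v=[-1.5679]
Step 17: x=[7.6477] v=[-1.5980]
Step 18: x=[7.5668] v=[-1.6175]
Step 19: x=[7.4855] v=[-1.6263]
Step 20: x=[7.4043] v=[-1.6244]
Step 21: x=[7.3237] v=[-1.6118]
Step 22: x=[7.2443] v=[-1.5885]
Step 23: x=[7.1666] v=[-1.5547]
Step 24: x=[7.0911] v=[-1.5106]
Step 25: x=[7.0183] v=[-1.4566]
Step 26: x=[6.9487] v=[-1.3929]
Step 27: x=[6.8827] v=[-1.3201]
Step 28: x=[6.8208] v=[-1.2385]
Step 29: x=[6.7634] v=[-1.1488]
Step 30: x=[6.7108] v=[-1.0515]
Step 31: x=[6.6634] v=[-0.9472]
Step 32: x=[6.6216] v=[-0.8367]
Step 33: x=[6.5856] v=[-0.7206]
Step 34: x=[6.5556] v=[-0.5998]
Step 35: x=[6.5319] v=[-0.4750]
Step 36: x=[6.5145] v=[-0.3471]
Step 37: x=[6.5037] v=[-0.2169]
Step 38: x=[6.4994] v=[-0.0852]
Step 39: x=[6.5018] v=[0.0470]
First v>=0 after going negative at step 39, time=1.9500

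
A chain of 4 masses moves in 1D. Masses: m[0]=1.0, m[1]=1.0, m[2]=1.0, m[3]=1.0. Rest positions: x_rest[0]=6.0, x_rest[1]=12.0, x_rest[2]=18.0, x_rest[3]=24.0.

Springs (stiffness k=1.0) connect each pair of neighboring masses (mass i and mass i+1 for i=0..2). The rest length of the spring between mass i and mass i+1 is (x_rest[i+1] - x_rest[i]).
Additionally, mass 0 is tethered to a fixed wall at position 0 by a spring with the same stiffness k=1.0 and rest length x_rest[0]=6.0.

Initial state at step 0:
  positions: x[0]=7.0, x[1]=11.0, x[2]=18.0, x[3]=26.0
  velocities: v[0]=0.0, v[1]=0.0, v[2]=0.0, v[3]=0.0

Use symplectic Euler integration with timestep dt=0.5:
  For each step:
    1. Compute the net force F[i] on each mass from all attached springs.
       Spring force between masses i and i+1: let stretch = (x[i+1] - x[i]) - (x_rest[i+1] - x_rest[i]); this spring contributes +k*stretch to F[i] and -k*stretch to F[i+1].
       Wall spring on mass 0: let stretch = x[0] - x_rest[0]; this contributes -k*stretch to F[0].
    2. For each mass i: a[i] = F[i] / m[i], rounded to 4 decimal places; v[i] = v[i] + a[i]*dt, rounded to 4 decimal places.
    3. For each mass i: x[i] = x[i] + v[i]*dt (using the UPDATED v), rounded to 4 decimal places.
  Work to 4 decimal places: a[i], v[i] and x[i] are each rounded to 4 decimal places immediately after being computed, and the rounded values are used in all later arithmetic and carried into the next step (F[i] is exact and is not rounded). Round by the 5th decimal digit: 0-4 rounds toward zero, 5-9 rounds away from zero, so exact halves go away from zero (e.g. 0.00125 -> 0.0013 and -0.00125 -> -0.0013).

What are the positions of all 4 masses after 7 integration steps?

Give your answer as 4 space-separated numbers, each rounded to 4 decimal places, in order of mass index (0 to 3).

Step 0: x=[7.0000 11.0000 18.0000 26.0000] v=[0.0000 0.0000 0.0000 0.0000]
Step 1: x=[6.2500 11.7500 18.2500 25.5000] v=[-1.5000 1.5000 0.5000 -1.0000]
Step 2: x=[5.3125 12.7500 18.6875 24.6875] v=[-1.8750 2.0000 0.8750 -1.6250]
Step 3: x=[4.9063 13.3750 19.1407 23.8750] v=[-0.8125 1.2500 0.9063 -1.6250]
Step 4: x=[5.3907 13.3243 19.3360 23.3789] v=[0.9687 -0.1015 0.3906 -0.9922]
Step 5: x=[6.5108 12.7931 19.0391 23.3721] v=[2.2402 -1.0625 -0.5938 -0.0137]
Step 6: x=[7.5738 12.2528 18.2640 23.7820] v=[2.1260 -1.0807 -1.5503 0.8198]
Step 7: x=[7.9131 12.0455 17.3656 24.3124] v=[0.6786 -0.4146 -1.7969 1.0608]

Answer: 7.9131 12.0455 17.3656 24.3124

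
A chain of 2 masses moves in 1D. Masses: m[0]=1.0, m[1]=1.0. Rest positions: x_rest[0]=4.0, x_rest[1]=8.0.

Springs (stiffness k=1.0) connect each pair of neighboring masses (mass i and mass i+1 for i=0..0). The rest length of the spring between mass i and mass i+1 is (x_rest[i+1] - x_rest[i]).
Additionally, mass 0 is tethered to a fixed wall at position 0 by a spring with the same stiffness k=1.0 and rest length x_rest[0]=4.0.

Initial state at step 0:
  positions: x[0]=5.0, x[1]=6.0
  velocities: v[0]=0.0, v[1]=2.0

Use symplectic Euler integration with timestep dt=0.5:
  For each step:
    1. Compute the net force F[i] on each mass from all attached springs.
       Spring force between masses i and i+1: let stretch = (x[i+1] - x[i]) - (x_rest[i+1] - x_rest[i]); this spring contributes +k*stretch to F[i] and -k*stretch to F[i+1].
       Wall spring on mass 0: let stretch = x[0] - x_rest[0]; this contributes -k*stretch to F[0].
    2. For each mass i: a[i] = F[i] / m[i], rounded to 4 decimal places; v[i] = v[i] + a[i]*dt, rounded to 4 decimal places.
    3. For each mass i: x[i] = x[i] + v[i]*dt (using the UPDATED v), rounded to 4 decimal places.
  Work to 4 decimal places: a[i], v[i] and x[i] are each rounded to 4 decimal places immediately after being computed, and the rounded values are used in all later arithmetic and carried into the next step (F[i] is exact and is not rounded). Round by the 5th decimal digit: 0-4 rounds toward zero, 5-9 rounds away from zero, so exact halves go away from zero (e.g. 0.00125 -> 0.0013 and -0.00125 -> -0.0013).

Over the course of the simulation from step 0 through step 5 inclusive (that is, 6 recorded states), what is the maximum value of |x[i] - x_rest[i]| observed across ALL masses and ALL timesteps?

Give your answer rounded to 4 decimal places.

Step 0: x=[5.0000 6.0000] v=[0.0000 2.0000]
Step 1: x=[4.0000 7.7500] v=[-2.0000 3.5000]
Step 2: x=[2.9375 9.5625] v=[-2.1250 3.6250]
Step 3: x=[2.7969 10.7188] v=[-0.2813 2.3125]
Step 4: x=[3.9375 10.8946] v=[2.2812 0.3516]
Step 5: x=[5.8330 10.3311] v=[3.7910 -1.1270]
Max displacement = 2.8946

Answer: 2.8946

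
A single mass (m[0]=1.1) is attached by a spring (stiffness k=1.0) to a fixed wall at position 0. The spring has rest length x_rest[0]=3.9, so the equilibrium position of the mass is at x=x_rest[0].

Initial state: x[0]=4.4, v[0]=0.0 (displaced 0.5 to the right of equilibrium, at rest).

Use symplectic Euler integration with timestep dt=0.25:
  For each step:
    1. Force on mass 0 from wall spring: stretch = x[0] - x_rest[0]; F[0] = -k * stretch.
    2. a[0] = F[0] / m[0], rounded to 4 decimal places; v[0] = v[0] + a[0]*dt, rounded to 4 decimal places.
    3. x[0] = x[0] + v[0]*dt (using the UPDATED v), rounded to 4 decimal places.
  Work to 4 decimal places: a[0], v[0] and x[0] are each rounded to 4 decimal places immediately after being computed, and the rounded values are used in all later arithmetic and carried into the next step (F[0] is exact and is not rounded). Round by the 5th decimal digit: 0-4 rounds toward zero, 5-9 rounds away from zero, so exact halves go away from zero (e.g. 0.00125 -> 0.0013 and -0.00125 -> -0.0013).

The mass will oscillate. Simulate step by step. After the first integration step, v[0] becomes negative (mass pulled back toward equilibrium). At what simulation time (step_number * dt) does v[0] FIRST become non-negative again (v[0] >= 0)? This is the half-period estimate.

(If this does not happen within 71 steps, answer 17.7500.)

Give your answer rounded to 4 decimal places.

Step 0: x=[4.4000] v=[0.0000]
Step 1: x=[4.3716] v=[-0.1136]
Step 2: x=[4.3164] v=[-0.2208]
Step 3: x=[4.2376] v=[-0.3154]
Step 4: x=[4.1396] v=[-0.3921]
Step 5: x=[4.0280] v=[-0.4466]
Step 6: x=[3.9091] v=[-0.4757]
Step 7: x=[3.7897] v=[-0.4778]
Step 8: x=[3.6765] v=[-0.4527]
Step 9: x=[3.5760] v=[-0.4019]
Step 10: x=[3.4939] v=[-0.3283]
Step 11: x=[3.4349] v=[-0.2360]
Step 12: x=[3.4023] v=[-0.1303]
Step 13: x=[3.3980] v=[-0.0172]
Step 14: x=[3.4222] v=[0.0969]
First v>=0 after going negative at step 14, time=3.5000

Answer: 3.5000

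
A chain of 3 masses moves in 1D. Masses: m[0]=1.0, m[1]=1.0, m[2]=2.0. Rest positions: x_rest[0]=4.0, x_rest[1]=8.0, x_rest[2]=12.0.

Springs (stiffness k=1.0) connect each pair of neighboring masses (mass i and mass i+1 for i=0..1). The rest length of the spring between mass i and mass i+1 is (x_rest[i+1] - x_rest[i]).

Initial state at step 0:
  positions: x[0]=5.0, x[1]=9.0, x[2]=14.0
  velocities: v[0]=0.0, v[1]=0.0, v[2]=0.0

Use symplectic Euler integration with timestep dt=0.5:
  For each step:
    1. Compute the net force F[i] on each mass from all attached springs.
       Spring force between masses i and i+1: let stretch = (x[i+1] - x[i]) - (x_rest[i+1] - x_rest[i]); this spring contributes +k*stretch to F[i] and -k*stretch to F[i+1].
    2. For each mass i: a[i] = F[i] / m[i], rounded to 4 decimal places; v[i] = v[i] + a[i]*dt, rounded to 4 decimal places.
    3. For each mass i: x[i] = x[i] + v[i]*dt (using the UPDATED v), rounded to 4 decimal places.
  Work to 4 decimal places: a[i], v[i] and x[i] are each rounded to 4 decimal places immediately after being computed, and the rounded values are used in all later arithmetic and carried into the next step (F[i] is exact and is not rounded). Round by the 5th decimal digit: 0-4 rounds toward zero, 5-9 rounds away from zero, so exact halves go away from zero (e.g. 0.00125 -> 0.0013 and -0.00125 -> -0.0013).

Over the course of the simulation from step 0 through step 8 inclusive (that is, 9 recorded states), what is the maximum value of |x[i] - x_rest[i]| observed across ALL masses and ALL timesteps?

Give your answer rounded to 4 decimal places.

Answer: 2.3782

Derivation:
Step 0: x=[5.0000 9.0000 14.0000] v=[0.0000 0.0000 0.0000]
Step 1: x=[5.0000 9.2500 13.8750] v=[0.0000 0.5000 -0.2500]
Step 2: x=[5.0625 9.5938 13.6719] v=[0.1250 0.6875 -0.4063]
Step 3: x=[5.2579 9.8243 13.4590] v=[0.3907 0.4609 -0.4259]
Step 4: x=[5.5949 9.8218 13.2917] v=[0.6739 -0.0050 -0.3346]
Step 5: x=[5.9886 9.6301 13.1907] v=[0.7874 -0.3835 -0.2021]
Step 6: x=[6.2927 9.4181 13.1446] v=[0.6082 -0.4240 -0.0923]
Step 7: x=[6.3782 9.3564 13.1327] v=[0.1709 -0.1235 -0.0239]
Step 8: x=[6.2082 9.4942 13.1488] v=[-0.3400 0.2756 0.0321]
Max displacement = 2.3782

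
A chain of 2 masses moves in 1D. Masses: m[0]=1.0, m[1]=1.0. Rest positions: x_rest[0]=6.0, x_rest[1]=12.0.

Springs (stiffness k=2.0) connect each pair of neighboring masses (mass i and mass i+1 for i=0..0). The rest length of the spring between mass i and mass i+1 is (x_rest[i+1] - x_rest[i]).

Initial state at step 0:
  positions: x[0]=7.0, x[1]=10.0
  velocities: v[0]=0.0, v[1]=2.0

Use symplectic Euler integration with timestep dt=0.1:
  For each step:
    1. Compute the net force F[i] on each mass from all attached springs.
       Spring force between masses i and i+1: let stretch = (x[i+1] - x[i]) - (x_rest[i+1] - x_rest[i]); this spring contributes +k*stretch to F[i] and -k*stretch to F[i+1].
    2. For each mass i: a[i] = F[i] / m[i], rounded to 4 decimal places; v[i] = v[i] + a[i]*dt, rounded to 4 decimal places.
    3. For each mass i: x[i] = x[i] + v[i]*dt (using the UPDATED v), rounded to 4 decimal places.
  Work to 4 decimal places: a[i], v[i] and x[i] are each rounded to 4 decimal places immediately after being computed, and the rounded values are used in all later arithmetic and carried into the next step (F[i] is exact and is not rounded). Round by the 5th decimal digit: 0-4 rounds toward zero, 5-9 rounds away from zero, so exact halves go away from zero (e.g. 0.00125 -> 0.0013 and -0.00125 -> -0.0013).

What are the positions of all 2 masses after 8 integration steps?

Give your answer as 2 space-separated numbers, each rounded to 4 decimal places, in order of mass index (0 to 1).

Step 0: x=[7.0000 10.0000] v=[0.0000 2.0000]
Step 1: x=[6.9400 10.2600] v=[-0.6000 2.6000]
Step 2: x=[6.8264 10.5736] v=[-1.1360 3.1360]
Step 3: x=[6.6677 10.9323] v=[-1.5866 3.5866]
Step 4: x=[6.4743 11.3257] v=[-1.9337 3.9337]
Step 5: x=[6.2580 11.7420] v=[-2.1634 4.1634]
Step 6: x=[6.0313 12.1687] v=[-2.2666 4.2666]
Step 7: x=[5.8074 12.5926] v=[-2.2391 4.2391]
Step 8: x=[5.5992 13.0008] v=[-2.0821 4.0821]

Answer: 5.5992 13.0008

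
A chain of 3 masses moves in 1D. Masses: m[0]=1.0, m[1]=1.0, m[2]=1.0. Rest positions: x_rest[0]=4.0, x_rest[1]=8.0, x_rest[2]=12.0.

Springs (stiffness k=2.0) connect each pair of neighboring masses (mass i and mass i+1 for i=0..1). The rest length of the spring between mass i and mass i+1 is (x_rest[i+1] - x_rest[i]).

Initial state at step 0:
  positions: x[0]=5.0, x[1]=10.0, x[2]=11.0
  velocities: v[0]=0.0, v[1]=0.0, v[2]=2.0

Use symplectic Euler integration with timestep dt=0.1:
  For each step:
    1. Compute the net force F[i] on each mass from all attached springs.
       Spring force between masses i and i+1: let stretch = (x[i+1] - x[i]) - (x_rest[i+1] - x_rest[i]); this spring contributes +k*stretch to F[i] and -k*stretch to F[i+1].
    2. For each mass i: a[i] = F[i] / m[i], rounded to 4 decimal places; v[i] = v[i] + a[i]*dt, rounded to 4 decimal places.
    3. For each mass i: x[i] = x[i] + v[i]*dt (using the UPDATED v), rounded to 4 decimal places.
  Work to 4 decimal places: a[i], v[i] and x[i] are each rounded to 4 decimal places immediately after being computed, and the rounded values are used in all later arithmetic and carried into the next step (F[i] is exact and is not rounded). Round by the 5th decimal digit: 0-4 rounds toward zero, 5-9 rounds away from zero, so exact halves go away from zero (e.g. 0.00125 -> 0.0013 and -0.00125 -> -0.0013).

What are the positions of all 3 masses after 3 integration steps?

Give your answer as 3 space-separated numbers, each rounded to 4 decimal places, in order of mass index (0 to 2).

Answer: 5.1102 9.5595 11.9303

Derivation:
Step 0: x=[5.0000 10.0000 11.0000] v=[0.0000 0.0000 2.0000]
Step 1: x=[5.0200 9.9200 11.2600] v=[0.2000 -0.8000 2.6000]
Step 2: x=[5.0580 9.7688 11.5732] v=[0.3800 -1.5120 3.1320]
Step 3: x=[5.1102 9.5595 11.9303] v=[0.5222 -2.0933 3.5711]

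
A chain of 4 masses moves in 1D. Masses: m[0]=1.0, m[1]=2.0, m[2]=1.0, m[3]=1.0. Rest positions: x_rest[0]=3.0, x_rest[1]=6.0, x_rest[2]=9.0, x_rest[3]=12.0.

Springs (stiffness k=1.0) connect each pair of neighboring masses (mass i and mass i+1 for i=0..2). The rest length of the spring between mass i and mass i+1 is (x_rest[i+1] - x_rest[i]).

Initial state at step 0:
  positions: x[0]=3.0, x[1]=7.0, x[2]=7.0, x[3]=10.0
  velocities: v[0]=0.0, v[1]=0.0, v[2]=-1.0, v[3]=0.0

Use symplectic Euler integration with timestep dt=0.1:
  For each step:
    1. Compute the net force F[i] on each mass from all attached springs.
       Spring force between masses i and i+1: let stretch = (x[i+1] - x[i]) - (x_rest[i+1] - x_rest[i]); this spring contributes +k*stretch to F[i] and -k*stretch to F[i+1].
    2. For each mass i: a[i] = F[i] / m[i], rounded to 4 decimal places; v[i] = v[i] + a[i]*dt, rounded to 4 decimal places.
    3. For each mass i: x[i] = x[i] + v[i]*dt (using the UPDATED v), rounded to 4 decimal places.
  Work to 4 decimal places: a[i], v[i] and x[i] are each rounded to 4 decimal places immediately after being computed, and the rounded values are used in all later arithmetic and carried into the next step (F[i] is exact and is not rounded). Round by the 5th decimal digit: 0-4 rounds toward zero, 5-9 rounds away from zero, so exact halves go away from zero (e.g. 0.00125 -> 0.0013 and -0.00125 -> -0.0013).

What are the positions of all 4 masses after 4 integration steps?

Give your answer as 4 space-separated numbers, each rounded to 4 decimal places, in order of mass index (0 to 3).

Answer: 3.0955 6.8010 6.9079 9.9946

Derivation:
Step 0: x=[3.0000 7.0000 7.0000 10.0000] v=[0.0000 0.0000 -1.0000 0.0000]
Step 1: x=[3.0100 6.9800 6.9300 10.0000] v=[0.1000 -0.2000 -0.7000 0.0000]
Step 2: x=[3.0297 6.9399 6.8912 9.9993] v=[0.1970 -0.4010 -0.3880 -0.0070]
Step 3: x=[3.0585 6.8800 6.8840 9.9975] v=[0.2880 -0.5990 -0.0723 -0.0178]
Step 4: x=[3.0955 6.8010 6.9079 9.9946] v=[0.3702 -0.7899 0.2387 -0.0292]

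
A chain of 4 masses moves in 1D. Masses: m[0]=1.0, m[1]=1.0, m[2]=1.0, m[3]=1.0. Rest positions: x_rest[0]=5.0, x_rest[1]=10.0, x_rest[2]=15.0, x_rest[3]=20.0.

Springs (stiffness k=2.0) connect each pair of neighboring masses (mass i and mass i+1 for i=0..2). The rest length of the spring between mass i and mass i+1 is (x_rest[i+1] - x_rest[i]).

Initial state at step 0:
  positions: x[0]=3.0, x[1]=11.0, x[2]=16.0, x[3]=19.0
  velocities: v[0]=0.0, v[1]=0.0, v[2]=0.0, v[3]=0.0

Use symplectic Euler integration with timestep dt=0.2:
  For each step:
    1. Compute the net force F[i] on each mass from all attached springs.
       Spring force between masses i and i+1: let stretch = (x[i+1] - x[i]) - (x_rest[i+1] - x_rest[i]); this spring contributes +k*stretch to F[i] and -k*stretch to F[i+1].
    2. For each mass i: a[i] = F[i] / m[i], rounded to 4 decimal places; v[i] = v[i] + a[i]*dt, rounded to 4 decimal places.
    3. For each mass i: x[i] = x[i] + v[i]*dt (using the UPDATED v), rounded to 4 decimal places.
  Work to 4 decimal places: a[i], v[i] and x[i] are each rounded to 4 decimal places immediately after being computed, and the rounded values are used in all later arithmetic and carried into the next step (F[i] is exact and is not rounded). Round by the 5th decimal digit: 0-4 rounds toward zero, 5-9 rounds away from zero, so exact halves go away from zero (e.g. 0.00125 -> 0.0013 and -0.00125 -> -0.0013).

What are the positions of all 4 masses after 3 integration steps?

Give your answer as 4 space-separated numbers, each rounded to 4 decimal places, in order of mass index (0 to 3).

Answer: 4.2547 9.7753 15.1345 19.8356

Derivation:
Step 0: x=[3.0000 11.0000 16.0000 19.0000] v=[0.0000 0.0000 0.0000 0.0000]
Step 1: x=[3.2400 10.7600 15.8400 19.1600] v=[1.2000 -1.2000 -0.8000 0.8000]
Step 2: x=[3.6816 10.3248 15.5392 19.4544] v=[2.2080 -2.1760 -1.5040 1.4720]
Step 3: x=[4.2547 9.7753 15.1345 19.8356] v=[2.8653 -2.7475 -2.0237 1.9059]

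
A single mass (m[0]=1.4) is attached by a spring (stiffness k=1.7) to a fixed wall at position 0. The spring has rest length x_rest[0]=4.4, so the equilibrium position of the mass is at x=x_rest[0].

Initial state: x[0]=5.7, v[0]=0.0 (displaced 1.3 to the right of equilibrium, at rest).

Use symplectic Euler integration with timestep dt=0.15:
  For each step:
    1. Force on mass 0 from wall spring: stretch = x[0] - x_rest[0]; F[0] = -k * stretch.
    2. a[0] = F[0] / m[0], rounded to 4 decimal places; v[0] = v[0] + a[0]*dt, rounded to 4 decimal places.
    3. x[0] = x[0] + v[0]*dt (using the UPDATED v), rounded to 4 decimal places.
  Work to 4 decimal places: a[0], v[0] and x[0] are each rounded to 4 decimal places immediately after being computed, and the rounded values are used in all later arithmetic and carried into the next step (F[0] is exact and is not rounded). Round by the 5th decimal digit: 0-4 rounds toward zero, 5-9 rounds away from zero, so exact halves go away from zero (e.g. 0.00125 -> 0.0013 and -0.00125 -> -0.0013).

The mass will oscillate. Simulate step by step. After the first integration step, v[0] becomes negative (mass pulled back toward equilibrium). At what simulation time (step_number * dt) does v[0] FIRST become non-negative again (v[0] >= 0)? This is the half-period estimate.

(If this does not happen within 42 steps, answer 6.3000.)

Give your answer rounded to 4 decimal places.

Step 0: x=[5.7000] v=[0.0000]
Step 1: x=[5.6645] v=[-0.2368]
Step 2: x=[5.5944] v=[-0.4671]
Step 3: x=[5.4917] v=[-0.6846]
Step 4: x=[5.3592] v=[-0.8834]
Step 5: x=[5.2005] v=[-1.0581]
Step 6: x=[5.0199] v=[-1.2039]
Step 7: x=[4.8224] v=[-1.3168]
Step 8: x=[4.6133] v=[-1.3937]
Step 9: x=[4.3984] v=[-1.4326]
Step 10: x=[4.1836] v=[-1.4323]
Step 11: x=[3.9747] v=[-1.3929]
Step 12: x=[3.7774] v=[-1.3154]
Step 13: x=[3.5971] v=[-1.2020]
Step 14: x=[3.4387] v=[-1.0558]
Step 15: x=[3.3066] v=[-0.8807]
Step 16: x=[3.2044] v=[-0.6815]
Step 17: x=[3.1348] v=[-0.4637]
Step 18: x=[3.0998] v=[-0.2333]
Step 19: x=[3.1003] v=[0.0035]
First v>=0 after going negative at step 19, time=2.8500

Answer: 2.8500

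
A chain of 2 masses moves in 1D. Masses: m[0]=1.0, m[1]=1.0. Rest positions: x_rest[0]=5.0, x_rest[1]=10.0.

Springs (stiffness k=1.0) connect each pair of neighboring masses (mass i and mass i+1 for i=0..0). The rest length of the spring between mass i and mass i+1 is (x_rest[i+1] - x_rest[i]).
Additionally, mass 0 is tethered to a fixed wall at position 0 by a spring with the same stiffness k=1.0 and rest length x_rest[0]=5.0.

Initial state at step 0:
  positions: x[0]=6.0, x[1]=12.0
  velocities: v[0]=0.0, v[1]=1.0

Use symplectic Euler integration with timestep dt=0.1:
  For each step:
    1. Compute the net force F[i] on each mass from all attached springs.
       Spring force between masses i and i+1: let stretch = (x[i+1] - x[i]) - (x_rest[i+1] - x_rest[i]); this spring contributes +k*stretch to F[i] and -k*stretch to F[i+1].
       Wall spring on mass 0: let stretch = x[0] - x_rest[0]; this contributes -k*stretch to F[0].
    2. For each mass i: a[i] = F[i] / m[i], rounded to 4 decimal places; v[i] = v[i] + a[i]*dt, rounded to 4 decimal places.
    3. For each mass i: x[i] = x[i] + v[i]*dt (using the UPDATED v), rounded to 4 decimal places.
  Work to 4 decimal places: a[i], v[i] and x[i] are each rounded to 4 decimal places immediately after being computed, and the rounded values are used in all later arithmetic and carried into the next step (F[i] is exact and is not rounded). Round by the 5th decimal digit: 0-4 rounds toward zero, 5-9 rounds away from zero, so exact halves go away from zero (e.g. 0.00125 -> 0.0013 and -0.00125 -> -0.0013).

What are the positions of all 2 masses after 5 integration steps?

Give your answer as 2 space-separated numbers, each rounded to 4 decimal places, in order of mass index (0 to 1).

Answer: 6.0160 12.3339

Derivation:
Step 0: x=[6.0000 12.0000] v=[0.0000 1.0000]
Step 1: x=[6.0000 12.0900] v=[0.0000 0.9000]
Step 2: x=[6.0009 12.1691] v=[0.0090 0.7910]
Step 3: x=[6.0035 12.2365] v=[0.0257 0.6742]
Step 4: x=[6.0084 12.2916] v=[0.0487 0.5509]
Step 5: x=[6.0160 12.3339] v=[0.0762 0.4226]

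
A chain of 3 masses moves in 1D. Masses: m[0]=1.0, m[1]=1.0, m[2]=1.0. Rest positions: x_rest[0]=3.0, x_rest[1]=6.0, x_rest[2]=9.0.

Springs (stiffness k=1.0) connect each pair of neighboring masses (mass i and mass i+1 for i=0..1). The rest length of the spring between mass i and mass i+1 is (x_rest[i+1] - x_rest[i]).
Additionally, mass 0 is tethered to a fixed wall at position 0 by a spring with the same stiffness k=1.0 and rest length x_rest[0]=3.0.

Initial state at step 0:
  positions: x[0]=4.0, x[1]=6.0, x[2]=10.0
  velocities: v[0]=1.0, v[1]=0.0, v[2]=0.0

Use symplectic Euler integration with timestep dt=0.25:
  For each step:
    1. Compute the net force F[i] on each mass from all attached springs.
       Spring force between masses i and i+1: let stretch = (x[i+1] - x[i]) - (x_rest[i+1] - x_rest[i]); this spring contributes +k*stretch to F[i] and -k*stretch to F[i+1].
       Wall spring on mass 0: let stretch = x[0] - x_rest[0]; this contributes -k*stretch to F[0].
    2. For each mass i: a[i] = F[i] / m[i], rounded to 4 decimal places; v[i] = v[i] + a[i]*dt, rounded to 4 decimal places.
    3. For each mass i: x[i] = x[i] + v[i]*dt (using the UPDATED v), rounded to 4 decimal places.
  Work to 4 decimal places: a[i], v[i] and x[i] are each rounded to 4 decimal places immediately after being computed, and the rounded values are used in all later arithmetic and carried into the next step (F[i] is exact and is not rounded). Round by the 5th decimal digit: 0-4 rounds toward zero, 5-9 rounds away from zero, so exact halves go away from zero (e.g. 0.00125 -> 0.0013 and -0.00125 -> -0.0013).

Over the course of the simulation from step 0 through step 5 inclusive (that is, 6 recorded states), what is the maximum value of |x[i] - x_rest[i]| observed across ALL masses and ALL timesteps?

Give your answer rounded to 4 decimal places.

Step 0: x=[4.0000 6.0000 10.0000] v=[1.0000 0.0000 0.0000]
Step 1: x=[4.1250 6.1250 9.9375] v=[0.5000 0.5000 -0.2500]
Step 2: x=[4.1172 6.3633 9.8242] v=[-0.0313 0.9531 -0.4531]
Step 3: x=[3.9924 6.6775 9.6821] v=[-0.4991 1.2568 -0.5683]
Step 4: x=[3.7859 7.0117 9.5397] v=[-0.8259 1.3367 -0.5695]
Step 5: x=[3.5444 7.3023 9.4268] v=[-0.9659 1.1623 -0.4515]
Max displacement = 1.3023

Answer: 1.3023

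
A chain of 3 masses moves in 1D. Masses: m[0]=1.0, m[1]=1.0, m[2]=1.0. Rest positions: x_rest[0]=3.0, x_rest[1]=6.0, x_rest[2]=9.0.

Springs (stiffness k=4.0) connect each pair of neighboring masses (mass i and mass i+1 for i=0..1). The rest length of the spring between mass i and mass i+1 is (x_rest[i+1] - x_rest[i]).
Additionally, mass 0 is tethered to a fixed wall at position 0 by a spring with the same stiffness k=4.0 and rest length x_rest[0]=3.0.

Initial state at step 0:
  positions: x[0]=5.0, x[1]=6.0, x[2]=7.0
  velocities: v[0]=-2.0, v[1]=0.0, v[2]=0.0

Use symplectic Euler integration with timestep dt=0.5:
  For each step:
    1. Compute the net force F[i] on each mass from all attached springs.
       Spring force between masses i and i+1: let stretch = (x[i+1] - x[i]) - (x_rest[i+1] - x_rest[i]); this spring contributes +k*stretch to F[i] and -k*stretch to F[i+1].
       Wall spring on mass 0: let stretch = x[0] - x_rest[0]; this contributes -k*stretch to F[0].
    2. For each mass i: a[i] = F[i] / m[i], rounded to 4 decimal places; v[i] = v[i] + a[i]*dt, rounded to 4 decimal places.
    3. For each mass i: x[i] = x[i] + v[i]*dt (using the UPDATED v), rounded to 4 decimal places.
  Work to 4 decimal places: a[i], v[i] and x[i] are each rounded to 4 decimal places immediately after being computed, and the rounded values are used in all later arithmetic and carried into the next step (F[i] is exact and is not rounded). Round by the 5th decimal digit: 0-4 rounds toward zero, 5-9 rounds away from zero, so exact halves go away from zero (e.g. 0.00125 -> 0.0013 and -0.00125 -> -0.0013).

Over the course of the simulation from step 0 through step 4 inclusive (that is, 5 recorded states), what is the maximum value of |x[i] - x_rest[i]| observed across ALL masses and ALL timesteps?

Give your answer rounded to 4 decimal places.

Answer: 3.0000

Derivation:
Step 0: x=[5.0000 6.0000 7.0000] v=[-2.0000 0.0000 0.0000]
Step 1: x=[0.0000 6.0000 9.0000] v=[-10.0000 0.0000 4.0000]
Step 2: x=[1.0000 3.0000 11.0000] v=[2.0000 -6.0000 4.0000]
Step 3: x=[3.0000 6.0000 8.0000] v=[4.0000 6.0000 -6.0000]
Step 4: x=[5.0000 8.0000 6.0000] v=[4.0000 4.0000 -4.0000]
Max displacement = 3.0000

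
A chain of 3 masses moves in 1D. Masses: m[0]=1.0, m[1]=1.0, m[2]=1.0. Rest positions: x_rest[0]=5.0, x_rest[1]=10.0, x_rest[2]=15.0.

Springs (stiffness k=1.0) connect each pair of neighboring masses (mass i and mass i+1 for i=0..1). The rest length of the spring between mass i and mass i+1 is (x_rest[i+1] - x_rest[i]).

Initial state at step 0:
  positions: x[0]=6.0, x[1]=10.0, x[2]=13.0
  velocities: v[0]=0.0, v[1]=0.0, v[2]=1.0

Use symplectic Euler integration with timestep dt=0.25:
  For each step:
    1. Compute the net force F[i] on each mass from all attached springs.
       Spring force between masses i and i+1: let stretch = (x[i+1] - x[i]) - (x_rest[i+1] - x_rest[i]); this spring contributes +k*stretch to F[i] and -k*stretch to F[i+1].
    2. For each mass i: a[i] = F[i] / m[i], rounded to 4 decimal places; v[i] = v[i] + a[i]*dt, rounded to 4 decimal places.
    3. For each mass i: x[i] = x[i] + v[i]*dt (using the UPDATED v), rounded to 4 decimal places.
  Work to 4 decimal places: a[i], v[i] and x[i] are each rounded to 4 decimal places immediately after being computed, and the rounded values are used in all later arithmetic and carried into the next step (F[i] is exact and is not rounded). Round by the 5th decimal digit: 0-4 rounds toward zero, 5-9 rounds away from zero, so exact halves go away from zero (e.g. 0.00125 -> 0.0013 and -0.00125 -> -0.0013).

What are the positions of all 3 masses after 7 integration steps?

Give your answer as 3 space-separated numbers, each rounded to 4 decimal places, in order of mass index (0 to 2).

Step 0: x=[6.0000 10.0000 13.0000] v=[0.0000 0.0000 1.0000]
Step 1: x=[5.9375 9.9375 13.3750] v=[-0.2500 -0.2500 1.5000]
Step 2: x=[5.8125 9.8399 13.8477] v=[-0.5000 -0.3906 1.8906]
Step 3: x=[5.6267 9.7410 14.3824] v=[-0.7432 -0.3955 2.1387]
Step 4: x=[5.3856 9.6751 14.9395] v=[-0.9646 -0.2637 2.2284]
Step 5: x=[5.1001 9.6701 15.4801] v=[-1.1422 -0.0200 2.1623]
Step 6: x=[4.7877 9.7426 15.9701] v=[-1.2497 0.2900 1.9598]
Step 7: x=[4.4725 9.8947 16.3833] v=[-1.2610 0.6082 1.6529]

Answer: 4.4725 9.8947 16.3833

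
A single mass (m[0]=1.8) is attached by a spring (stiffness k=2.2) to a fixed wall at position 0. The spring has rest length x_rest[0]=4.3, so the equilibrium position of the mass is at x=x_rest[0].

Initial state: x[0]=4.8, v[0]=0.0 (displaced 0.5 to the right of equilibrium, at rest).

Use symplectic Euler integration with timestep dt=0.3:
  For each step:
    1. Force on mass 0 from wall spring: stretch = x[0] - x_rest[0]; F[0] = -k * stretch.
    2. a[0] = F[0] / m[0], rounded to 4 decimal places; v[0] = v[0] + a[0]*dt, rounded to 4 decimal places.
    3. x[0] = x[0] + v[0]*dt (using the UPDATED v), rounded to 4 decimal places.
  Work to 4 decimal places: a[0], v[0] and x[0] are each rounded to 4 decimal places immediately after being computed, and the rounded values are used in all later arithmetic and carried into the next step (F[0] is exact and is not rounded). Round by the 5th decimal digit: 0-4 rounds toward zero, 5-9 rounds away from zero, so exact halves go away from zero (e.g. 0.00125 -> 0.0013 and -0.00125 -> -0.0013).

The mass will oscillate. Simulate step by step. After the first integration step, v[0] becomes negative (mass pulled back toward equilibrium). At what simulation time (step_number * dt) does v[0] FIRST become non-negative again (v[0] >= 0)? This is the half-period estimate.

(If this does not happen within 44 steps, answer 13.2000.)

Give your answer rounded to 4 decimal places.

Answer: 3.0000

Derivation:
Step 0: x=[4.8000] v=[0.0000]
Step 1: x=[4.7450] v=[-0.1833]
Step 2: x=[4.6411] v=[-0.3465]
Step 3: x=[4.4996] v=[-0.4716]
Step 4: x=[4.3362] v=[-0.5448]
Step 5: x=[4.1688] v=[-0.5581]
Step 6: x=[4.0158] v=[-0.5100]
Step 7: x=[3.8941] v=[-0.4058]
Step 8: x=[3.8170] v=[-0.2570]
Step 9: x=[3.7930] v=[-0.0799]
Step 10: x=[3.8248] v=[0.1060]
First v>=0 after going negative at step 10, time=3.0000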